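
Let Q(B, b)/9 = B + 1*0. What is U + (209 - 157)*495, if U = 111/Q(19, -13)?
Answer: 1467217/57 ≈ 25741.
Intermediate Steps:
Q(B, b) = 9*B (Q(B, b) = 9*(B + 1*0) = 9*(B + 0) = 9*B)
U = 37/57 (U = 111/((9*19)) = 111/171 = 111*(1/171) = 37/57 ≈ 0.64912)
U + (209 - 157)*495 = 37/57 + (209 - 157)*495 = 37/57 + 52*495 = 37/57 + 25740 = 1467217/57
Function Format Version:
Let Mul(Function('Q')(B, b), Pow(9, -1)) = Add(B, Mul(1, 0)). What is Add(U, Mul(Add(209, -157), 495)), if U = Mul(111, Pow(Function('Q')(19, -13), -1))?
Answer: Rational(1467217, 57) ≈ 25741.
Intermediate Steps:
Function('Q')(B, b) = Mul(9, B) (Function('Q')(B, b) = Mul(9, Add(B, Mul(1, 0))) = Mul(9, Add(B, 0)) = Mul(9, B))
U = Rational(37, 57) (U = Mul(111, Pow(Mul(9, 19), -1)) = Mul(111, Pow(171, -1)) = Mul(111, Rational(1, 171)) = Rational(37, 57) ≈ 0.64912)
Add(U, Mul(Add(209, -157), 495)) = Add(Rational(37, 57), Mul(Add(209, -157), 495)) = Add(Rational(37, 57), Mul(52, 495)) = Add(Rational(37, 57), 25740) = Rational(1467217, 57)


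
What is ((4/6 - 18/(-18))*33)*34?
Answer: 1870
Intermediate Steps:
((4/6 - 18/(-18))*33)*34 = ((4*(⅙) - 18*(-1/18))*33)*34 = ((⅔ + 1)*33)*34 = ((5/3)*33)*34 = 55*34 = 1870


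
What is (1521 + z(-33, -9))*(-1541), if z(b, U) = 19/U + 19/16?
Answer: -337311031/144 ≈ -2.3424e+6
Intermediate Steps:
z(b, U) = 19/16 + 19/U (z(b, U) = 19/U + 19*(1/16) = 19/U + 19/16 = 19/16 + 19/U)
(1521 + z(-33, -9))*(-1541) = (1521 + (19/16 + 19/(-9)))*(-1541) = (1521 + (19/16 + 19*(-1/9)))*(-1541) = (1521 + (19/16 - 19/9))*(-1541) = (1521 - 133/144)*(-1541) = (218891/144)*(-1541) = -337311031/144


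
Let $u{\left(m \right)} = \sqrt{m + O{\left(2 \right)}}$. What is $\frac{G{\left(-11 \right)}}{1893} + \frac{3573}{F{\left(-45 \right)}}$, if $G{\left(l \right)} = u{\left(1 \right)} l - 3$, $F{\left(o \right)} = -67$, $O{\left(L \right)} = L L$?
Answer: $- \frac{2254630}{42277} - \frac{11 \sqrt{5}}{1893} \approx -53.343$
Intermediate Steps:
$O{\left(L \right)} = L^{2}$
$u{\left(m \right)} = \sqrt{4 + m}$ ($u{\left(m \right)} = \sqrt{m + 2^{2}} = \sqrt{m + 4} = \sqrt{4 + m}$)
$G{\left(l \right)} = -3 + l \sqrt{5}$ ($G{\left(l \right)} = \sqrt{4 + 1} l - 3 = \sqrt{5} l - 3 = l \sqrt{5} - 3 = -3 + l \sqrt{5}$)
$\frac{G{\left(-11 \right)}}{1893} + \frac{3573}{F{\left(-45 \right)}} = \frac{-3 - 11 \sqrt{5}}{1893} + \frac{3573}{-67} = \left(-3 - 11 \sqrt{5}\right) \frac{1}{1893} + 3573 \left(- \frac{1}{67}\right) = \left(- \frac{1}{631} - \frac{11 \sqrt{5}}{1893}\right) - \frac{3573}{67} = - \frac{2254630}{42277} - \frac{11 \sqrt{5}}{1893}$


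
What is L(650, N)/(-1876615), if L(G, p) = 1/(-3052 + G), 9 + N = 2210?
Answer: 1/4507629230 ≈ 2.2185e-10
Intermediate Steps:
N = 2201 (N = -9 + 2210 = 2201)
L(650, N)/(-1876615) = 1/((-3052 + 650)*(-1876615)) = -1/1876615/(-2402) = -1/2402*(-1/1876615) = 1/4507629230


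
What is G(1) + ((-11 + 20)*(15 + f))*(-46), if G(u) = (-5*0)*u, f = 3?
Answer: -7452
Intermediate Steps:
G(u) = 0 (G(u) = 0*u = 0)
G(1) + ((-11 + 20)*(15 + f))*(-46) = 0 + ((-11 + 20)*(15 + 3))*(-46) = 0 + (9*18)*(-46) = 0 + 162*(-46) = 0 - 7452 = -7452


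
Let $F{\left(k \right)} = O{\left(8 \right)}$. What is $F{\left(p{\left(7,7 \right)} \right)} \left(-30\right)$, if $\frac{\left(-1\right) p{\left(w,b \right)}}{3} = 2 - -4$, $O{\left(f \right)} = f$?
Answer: $-240$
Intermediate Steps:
$p{\left(w,b \right)} = -18$ ($p{\left(w,b \right)} = - 3 \left(2 - -4\right) = - 3 \left(2 + 4\right) = \left(-3\right) 6 = -18$)
$F{\left(k \right)} = 8$
$F{\left(p{\left(7,7 \right)} \right)} \left(-30\right) = 8 \left(-30\right) = -240$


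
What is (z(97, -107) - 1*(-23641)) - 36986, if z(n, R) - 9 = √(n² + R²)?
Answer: -13336 + √20858 ≈ -13192.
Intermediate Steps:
z(n, R) = 9 + √(R² + n²) (z(n, R) = 9 + √(n² + R²) = 9 + √(R² + n²))
(z(97, -107) - 1*(-23641)) - 36986 = ((9 + √((-107)² + 97²)) - 1*(-23641)) - 36986 = ((9 + √(11449 + 9409)) + 23641) - 36986 = ((9 + √20858) + 23641) - 36986 = (23650 + √20858) - 36986 = -13336 + √20858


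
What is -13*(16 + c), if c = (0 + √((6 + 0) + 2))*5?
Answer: -208 - 130*√2 ≈ -391.85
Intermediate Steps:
c = 10*√2 (c = (0 + √(6 + 2))*5 = (0 + √8)*5 = (0 + 2*√2)*5 = (2*√2)*5 = 10*√2 ≈ 14.142)
-13*(16 + c) = -13*(16 + 10*√2) = -208 - 130*√2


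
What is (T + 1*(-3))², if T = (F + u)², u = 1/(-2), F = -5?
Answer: 11881/16 ≈ 742.56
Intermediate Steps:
u = -½ ≈ -0.50000
T = 121/4 (T = (-5 - ½)² = (-11/2)² = 121/4 ≈ 30.250)
(T + 1*(-3))² = (121/4 + 1*(-3))² = (121/4 - 3)² = (109/4)² = 11881/16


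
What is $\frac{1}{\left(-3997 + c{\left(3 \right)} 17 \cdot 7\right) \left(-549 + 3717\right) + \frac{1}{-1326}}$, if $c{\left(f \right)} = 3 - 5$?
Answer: $- \frac{1326}{17790252481} \approx -7.4535 \cdot 10^{-8}$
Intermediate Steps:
$c{\left(f \right)} = -2$
$\frac{1}{\left(-3997 + c{\left(3 \right)} 17 \cdot 7\right) \left(-549 + 3717\right) + \frac{1}{-1326}} = \frac{1}{\left(-3997 + \left(-2\right) 17 \cdot 7\right) \left(-549 + 3717\right) + \frac{1}{-1326}} = \frac{1}{\left(-3997 - 238\right) 3168 - \frac{1}{1326}} = \frac{1}{\left(-4235\right) 3168 - \frac{1}{1326}} = \frac{1}{-13416480 - \frac{1}{1326}} = \frac{1}{- \frac{17790252481}{1326}} = - \frac{1326}{17790252481}$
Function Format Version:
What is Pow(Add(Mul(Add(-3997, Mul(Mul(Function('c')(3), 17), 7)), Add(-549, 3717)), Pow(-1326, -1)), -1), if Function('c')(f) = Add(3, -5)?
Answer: Rational(-1326, 17790252481) ≈ -7.4535e-8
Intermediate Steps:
Function('c')(f) = -2
Pow(Add(Mul(Add(-3997, Mul(Mul(Function('c')(3), 17), 7)), Add(-549, 3717)), Pow(-1326, -1)), -1) = Pow(Add(Mul(Add(-3997, Mul(Mul(-2, 17), 7)), Add(-549, 3717)), Pow(-1326, -1)), -1) = Pow(Add(Mul(Add(-3997, Mul(-34, 7)), 3168), Rational(-1, 1326)), -1) = Pow(Add(Mul(Add(-3997, -238), 3168), Rational(-1, 1326)), -1) = Pow(Add(Mul(-4235, 3168), Rational(-1, 1326)), -1) = Pow(Add(-13416480, Rational(-1, 1326)), -1) = Pow(Rational(-17790252481, 1326), -1) = Rational(-1326, 17790252481)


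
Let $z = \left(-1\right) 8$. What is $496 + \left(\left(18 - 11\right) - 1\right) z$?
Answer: $448$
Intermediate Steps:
$z = -8$
$496 + \left(\left(18 - 11\right) - 1\right) z = 496 + \left(\left(18 - 11\right) - 1\right) \left(-8\right) = 496 + \left(7 - 1\right) \left(-8\right) = 496 + 6 \left(-8\right) = 496 - 48 = 448$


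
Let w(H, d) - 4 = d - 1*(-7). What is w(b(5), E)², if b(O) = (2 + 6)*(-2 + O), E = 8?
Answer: 361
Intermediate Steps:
b(O) = -16 + 8*O (b(O) = 8*(-2 + O) = -16 + 8*O)
w(H, d) = 11 + d (w(H, d) = 4 + (d - 1*(-7)) = 4 + (d + 7) = 4 + (7 + d) = 11 + d)
w(b(5), E)² = (11 + 8)² = 19² = 361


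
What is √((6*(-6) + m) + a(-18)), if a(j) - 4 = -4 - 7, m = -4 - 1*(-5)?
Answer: I*√42 ≈ 6.4807*I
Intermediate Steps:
m = 1 (m = -4 + 5 = 1)
a(j) = -7 (a(j) = 4 + (-4 - 7) = 4 - 11 = -7)
√((6*(-6) + m) + a(-18)) = √((6*(-6) + 1) - 7) = √((-36 + 1) - 7) = √(-35 - 7) = √(-42) = I*√42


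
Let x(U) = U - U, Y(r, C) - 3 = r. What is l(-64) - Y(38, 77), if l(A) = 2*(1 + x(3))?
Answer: -39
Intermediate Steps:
Y(r, C) = 3 + r
x(U) = 0
l(A) = 2 (l(A) = 2*(1 + 0) = 2*1 = 2)
l(-64) - Y(38, 77) = 2 - (3 + 38) = 2 - 1*41 = 2 - 41 = -39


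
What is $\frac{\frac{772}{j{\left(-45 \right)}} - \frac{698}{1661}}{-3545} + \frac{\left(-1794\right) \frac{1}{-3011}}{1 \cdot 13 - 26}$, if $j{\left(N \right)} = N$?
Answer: $- \frac{32610444728}{797827756275} \approx -0.040874$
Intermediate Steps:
$\frac{\frac{772}{j{\left(-45 \right)}} - \frac{698}{1661}}{-3545} + \frac{\left(-1794\right) \frac{1}{-3011}}{1 \cdot 13 - 26} = \frac{\frac{772}{-45} - \frac{698}{1661}}{-3545} + \frac{\left(-1794\right) \frac{1}{-3011}}{1 \cdot 13 - 26} = \left(772 \left(- \frac{1}{45}\right) - \frac{698}{1661}\right) \left(- \frac{1}{3545}\right) + \frac{\left(-1794\right) \left(- \frac{1}{3011}\right)}{13 - 26} = \left(- \frac{772}{45} - \frac{698}{1661}\right) \left(- \frac{1}{3545}\right) + \frac{1794}{3011 \left(-13\right)} = \left(- \frac{1313702}{74745}\right) \left(- \frac{1}{3545}\right) + \frac{1794}{3011} \left(- \frac{1}{13}\right) = \frac{1313702}{264971025} - \frac{138}{3011} = - \frac{32610444728}{797827756275}$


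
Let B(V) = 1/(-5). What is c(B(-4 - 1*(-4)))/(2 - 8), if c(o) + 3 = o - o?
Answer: ½ ≈ 0.50000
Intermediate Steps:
B(V) = -⅕
c(o) = -3 (c(o) = -3 + (o - o) = -3 + 0 = -3)
c(B(-4 - 1*(-4)))/(2 - 8) = -3/(2 - 8) = -3/(-6) = -3*(-⅙) = ½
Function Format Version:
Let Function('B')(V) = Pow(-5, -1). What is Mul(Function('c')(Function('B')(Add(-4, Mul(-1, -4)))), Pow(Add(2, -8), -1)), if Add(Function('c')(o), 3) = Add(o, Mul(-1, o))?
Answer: Rational(1, 2) ≈ 0.50000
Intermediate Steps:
Function('B')(V) = Rational(-1, 5)
Function('c')(o) = -3 (Function('c')(o) = Add(-3, Add(o, Mul(-1, o))) = Add(-3, 0) = -3)
Mul(Function('c')(Function('B')(Add(-4, Mul(-1, -4)))), Pow(Add(2, -8), -1)) = Mul(-3, Pow(Add(2, -8), -1)) = Mul(-3, Pow(-6, -1)) = Mul(-3, Rational(-1, 6)) = Rational(1, 2)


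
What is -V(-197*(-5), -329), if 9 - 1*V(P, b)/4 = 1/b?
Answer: -11848/329 ≈ -36.012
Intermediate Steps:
V(P, b) = 36 - 4/b
-V(-197*(-5), -329) = -(36 - 4/(-329)) = -(36 - 4*(-1/329)) = -(36 + 4/329) = -1*11848/329 = -11848/329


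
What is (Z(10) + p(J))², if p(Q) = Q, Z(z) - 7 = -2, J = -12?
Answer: 49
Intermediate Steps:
Z(z) = 5 (Z(z) = 7 - 2 = 5)
(Z(10) + p(J))² = (5 - 12)² = (-7)² = 49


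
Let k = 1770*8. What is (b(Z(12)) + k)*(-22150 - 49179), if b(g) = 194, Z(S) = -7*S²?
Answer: -1023856466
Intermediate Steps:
k = 14160
(b(Z(12)) + k)*(-22150 - 49179) = (194 + 14160)*(-22150 - 49179) = 14354*(-71329) = -1023856466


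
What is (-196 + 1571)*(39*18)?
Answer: 965250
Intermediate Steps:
(-196 + 1571)*(39*18) = 1375*702 = 965250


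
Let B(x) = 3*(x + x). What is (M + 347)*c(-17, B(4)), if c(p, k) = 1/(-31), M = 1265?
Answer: -52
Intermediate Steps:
B(x) = 6*x (B(x) = 3*(2*x) = 6*x)
c(p, k) = -1/31
(M + 347)*c(-17, B(4)) = (1265 + 347)*(-1/31) = 1612*(-1/31) = -52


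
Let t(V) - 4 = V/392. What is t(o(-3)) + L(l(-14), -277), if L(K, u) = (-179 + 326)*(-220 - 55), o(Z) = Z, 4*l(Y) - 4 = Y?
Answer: -15845035/392 ≈ -40421.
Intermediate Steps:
l(Y) = 1 + Y/4
L(K, u) = -40425 (L(K, u) = 147*(-275) = -40425)
t(V) = 4 + V/392
t(o(-3)) + L(l(-14), -277) = (4 + (1/392)*(-3)) - 40425 = (4 - 3/392) - 40425 = 1565/392 - 40425 = -15845035/392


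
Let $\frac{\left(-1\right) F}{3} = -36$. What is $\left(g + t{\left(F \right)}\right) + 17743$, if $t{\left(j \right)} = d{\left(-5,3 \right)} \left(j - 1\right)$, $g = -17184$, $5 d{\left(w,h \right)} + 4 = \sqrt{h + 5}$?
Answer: $\frac{2367}{5} + \frac{214 \sqrt{2}}{5} \approx 533.93$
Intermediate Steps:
$d{\left(w,h \right)} = - \frac{4}{5} + \frac{\sqrt{5 + h}}{5}$ ($d{\left(w,h \right)} = - \frac{4}{5} + \frac{\sqrt{h + 5}}{5} = - \frac{4}{5} + \frac{\sqrt{5 + h}}{5}$)
$F = 108$ ($F = \left(-3\right) \left(-36\right) = 108$)
$t{\left(j \right)} = \left(-1 + j\right) \left(- \frac{4}{5} + \frac{2 \sqrt{2}}{5}\right)$ ($t{\left(j \right)} = \left(- \frac{4}{5} + \frac{\sqrt{5 + 3}}{5}\right) \left(j - 1\right) = \left(- \frac{4}{5} + \frac{\sqrt{8}}{5}\right) \left(-1 + j\right) = \left(- \frac{4}{5} + \frac{2 \sqrt{2}}{5}\right) \left(-1 + j\right) = \left(-1 + j\right) \left(- \frac{4}{5} + \frac{2 \sqrt{2}}{5}\right)$)
$\left(g + t{\left(F \right)}\right) + 17743 = \left(-17184 - \frac{2 \left(-1 + 108\right) \left(2 - \sqrt{2}\right)}{5}\right) + 17743 = \left(-17184 - \frac{214 \left(2 - \sqrt{2}\right)}{5}\right) + 17743 = \left(-17184 - \left(\frac{428}{5} - \frac{214 \sqrt{2}}{5}\right)\right) + 17743 = \left(- \frac{86348}{5} + \frac{214 \sqrt{2}}{5}\right) + 17743 = \frac{2367}{5} + \frac{214 \sqrt{2}}{5}$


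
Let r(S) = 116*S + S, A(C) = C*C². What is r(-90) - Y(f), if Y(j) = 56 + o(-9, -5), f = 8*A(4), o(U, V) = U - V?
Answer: -10582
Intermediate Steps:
A(C) = C³
r(S) = 117*S
f = 512 (f = 8*4³ = 8*64 = 512)
Y(j) = 52 (Y(j) = 56 + (-9 - 1*(-5)) = 56 + (-9 + 5) = 56 - 4 = 52)
r(-90) - Y(f) = 117*(-90) - 1*52 = -10530 - 52 = -10582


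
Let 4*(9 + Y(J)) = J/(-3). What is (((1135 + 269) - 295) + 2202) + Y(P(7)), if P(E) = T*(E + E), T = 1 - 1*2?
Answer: 19819/6 ≈ 3303.2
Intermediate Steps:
T = -1 (T = 1 - 2 = -1)
P(E) = -2*E (P(E) = -(E + E) = -2*E)
Y(J) = -9 - J/12 (Y(J) = -9 + (J/(-3))/4 = -9 + (J*(-1/3))/4 = -9 + (-J/3)/4 = -9 - J/12)
(((1135 + 269) - 295) + 2202) + Y(P(7)) = (((1135 + 269) - 295) + 2202) + (-9 - (-1)*7/6) = ((1404 - 295) + 2202) + (-9 - 1/12*(-14)) = (1109 + 2202) + (-9 + 7/6) = 3311 - 47/6 = 19819/6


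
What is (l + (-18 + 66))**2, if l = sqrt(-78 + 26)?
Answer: 2252 + 192*I*sqrt(13) ≈ 2252.0 + 692.27*I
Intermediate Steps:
l = 2*I*sqrt(13) (l = sqrt(-52) = 2*I*sqrt(13) ≈ 7.2111*I)
(l + (-18 + 66))**2 = (2*I*sqrt(13) + (-18 + 66))**2 = (2*I*sqrt(13) + 48)**2 = (48 + 2*I*sqrt(13))**2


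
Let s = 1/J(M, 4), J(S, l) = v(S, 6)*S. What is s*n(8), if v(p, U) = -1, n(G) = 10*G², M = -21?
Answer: 640/21 ≈ 30.476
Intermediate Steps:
J(S, l) = -S
s = 1/21 (s = 1/(-1*(-21)) = 1/21 ≈ 0.047619)
s*n(8) = (10*8²)/21 = (10*64)/21 = (1/21)*640 = 640/21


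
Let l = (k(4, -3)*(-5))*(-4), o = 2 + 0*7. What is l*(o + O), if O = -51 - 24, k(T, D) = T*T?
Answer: -23360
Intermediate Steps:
k(T, D) = T²
o = 2 (o = 2 + 0 = 2)
l = 320 (l = (4²*(-5))*(-4) = (16*(-5))*(-4) = -80*(-4) = 320)
O = -75
l*(o + O) = 320*(2 - 75) = 320*(-73) = -23360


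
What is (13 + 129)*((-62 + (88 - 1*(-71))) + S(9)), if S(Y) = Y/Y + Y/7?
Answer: 98690/7 ≈ 14099.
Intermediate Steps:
S(Y) = 1 + Y/7 (S(Y) = 1 + Y*(⅐) = 1 + Y/7)
(13 + 129)*((-62 + (88 - 1*(-71))) + S(9)) = (13 + 129)*((-62 + (88 - 1*(-71))) + (1 + (⅐)*9)) = 142*((-62 + (88 + 71)) + (1 + 9/7)) = 142*((-62 + 159) + 16/7) = 142*(97 + 16/7) = 142*(695/7) = 98690/7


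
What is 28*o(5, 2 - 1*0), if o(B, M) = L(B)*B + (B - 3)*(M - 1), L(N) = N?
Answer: 756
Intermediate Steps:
o(B, M) = B² + (-1 + M)*(-3 + B) (o(B, M) = B*B + (B - 3)*(M - 1) = B² + (-3 + B)*(-1 + M) = B² + (-1 + M)*(-3 + B))
28*o(5, 2 - 1*0) = 28*(3 + 5² - 1*5 - 3*(2 - 1*0) + 5*(2 - 1*0)) = 28*(3 + 25 - 5 - 3*(2 + 0) + 5*(2 + 0)) = 28*(3 + 25 - 5 - 3*2 + 5*2) = 28*(3 + 25 - 5 - 6 + 10) = 28*27 = 756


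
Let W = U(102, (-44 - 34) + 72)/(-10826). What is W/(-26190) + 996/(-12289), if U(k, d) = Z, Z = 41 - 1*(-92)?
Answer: -282397173803/3484336299660 ≈ -0.081048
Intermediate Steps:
Z = 133 (Z = 41 + 92 = 133)
U(k, d) = 133
W = -133/10826 (W = 133/(-10826) = 133*(-1/10826) = -133/10826 ≈ -0.012285)
W/(-26190) + 996/(-12289) = -133/10826/(-26190) + 996/(-12289) = -133/10826*(-1/26190) + 996*(-1/12289) = 133/283532940 - 996/12289 = -282397173803/3484336299660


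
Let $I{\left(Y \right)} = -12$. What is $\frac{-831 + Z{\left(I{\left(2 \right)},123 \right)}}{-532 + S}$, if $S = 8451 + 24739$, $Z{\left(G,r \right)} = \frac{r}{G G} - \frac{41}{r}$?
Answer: $- \frac{39863}{1567584} \approx -0.02543$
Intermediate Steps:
$Z{\left(G,r \right)} = - \frac{41}{r} + \frac{r}{G^{2}}$ ($Z{\left(G,r \right)} = \frac{r}{G^{2}} - \frac{41}{r} = - \frac{41}{r} + \frac{r}{G^{2}}$)
$S = 33190$
$\frac{-831 + Z{\left(I{\left(2 \right)},123 \right)}}{-532 + S} = \frac{-831 + \left(- \frac{41}{123} + \frac{123}{144}\right)}{-532 + 33190} = \frac{-831 + \left(\left(-41\right) \frac{1}{123} + 123 \cdot \frac{1}{144}\right)}{32658} = \left(-831 + \left(- \frac{1}{3} + \frac{41}{48}\right)\right) \frac{1}{32658} = \left(-831 + \frac{25}{48}\right) \frac{1}{32658} = \left(- \frac{39863}{48}\right) \frac{1}{32658} = - \frac{39863}{1567584}$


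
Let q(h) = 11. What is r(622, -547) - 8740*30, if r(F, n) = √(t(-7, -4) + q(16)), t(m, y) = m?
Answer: -262198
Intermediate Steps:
r(F, n) = 2 (r(F, n) = √(-7 + 11) = √4 = 2)
r(622, -547) - 8740*30 = 2 - 8740*30 = 2 - 262200 = -262198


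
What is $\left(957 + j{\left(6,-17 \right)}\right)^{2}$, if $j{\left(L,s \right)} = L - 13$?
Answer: $902500$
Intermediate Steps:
$j{\left(L,s \right)} = -13 + L$
$\left(957 + j{\left(6,-17 \right)}\right)^{2} = \left(957 + \left(-13 + 6\right)\right)^{2} = \left(957 - 7\right)^{2} = 950^{2} = 902500$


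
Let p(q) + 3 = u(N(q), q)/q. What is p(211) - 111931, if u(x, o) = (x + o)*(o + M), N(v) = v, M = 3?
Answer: -111506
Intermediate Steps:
u(x, o) = (3 + o)*(o + x) (u(x, o) = (x + o)*(o + 3) = (o + x)*(3 + o) = (3 + o)*(o + x))
p(q) = -3 + (2*q² + 6*q)/q (p(q) = -3 + (q² + 3*q + 3*q + q*q)/q = -3 + (q² + 3*q + 3*q + q²)/q = -3 + (2*q² + 6*q)/q)
p(211) - 111931 = (3 + 2*211) - 111931 = (3 + 422) - 111931 = 425 - 111931 = -111506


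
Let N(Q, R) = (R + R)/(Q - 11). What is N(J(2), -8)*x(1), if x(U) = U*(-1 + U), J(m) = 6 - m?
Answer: 0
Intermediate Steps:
N(Q, R) = 2*R/(-11 + Q) (N(Q, R) = (2*R)/(-11 + Q) = 2*R/(-11 + Q))
N(J(2), -8)*x(1) = (2*(-8)/(-11 + (6 - 1*2)))*(1*(-1 + 1)) = (2*(-8)/(-11 + (6 - 2)))*(1*0) = (2*(-8)/(-11 + 4))*0 = (2*(-8)/(-7))*0 = (2*(-8)*(-1/7))*0 = (16/7)*0 = 0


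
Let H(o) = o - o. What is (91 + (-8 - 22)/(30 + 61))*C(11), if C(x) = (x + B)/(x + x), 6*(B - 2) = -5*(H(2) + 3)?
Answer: 24753/572 ≈ 43.274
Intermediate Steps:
H(o) = 0
B = -1/2 (B = 2 + (-5*(0 + 3))/6 = 2 + (-5*3)/6 = 2 + (1/6)*(-15) = 2 - 5/2 = -1/2 ≈ -0.50000)
C(x) = (-1/2 + x)/(2*x) (C(x) = (x - 1/2)/(x + x) = (-1/2 + x)/((2*x)) = (-1/2 + x)*(1/(2*x)) = (-1/2 + x)/(2*x))
(91 + (-8 - 22)/(30 + 61))*C(11) = (91 + (-8 - 22)/(30 + 61))*((1/4)*(-1 + 2*11)/11) = (91 - 30/91)*((1/4)*(1/11)*(-1 + 22)) = (91 - 30*1/91)*((1/4)*(1/11)*21) = (91 - 30/91)*(21/44) = (8251/91)*(21/44) = 24753/572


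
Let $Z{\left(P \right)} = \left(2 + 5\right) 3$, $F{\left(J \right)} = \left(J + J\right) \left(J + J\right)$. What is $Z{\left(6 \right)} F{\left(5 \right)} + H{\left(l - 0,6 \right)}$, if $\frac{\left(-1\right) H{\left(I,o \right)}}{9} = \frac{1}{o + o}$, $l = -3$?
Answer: $\frac{8397}{4} \approx 2099.3$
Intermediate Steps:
$F{\left(J \right)} = 4 J^{2}$ ($F{\left(J \right)} = 2 J 2 J = 4 J^{2}$)
$H{\left(I,o \right)} = - \frac{9}{2 o}$ ($H{\left(I,o \right)} = - \frac{9}{o + o} = - \frac{9}{2 o}$)
$Z{\left(P \right)} = 21$ ($Z{\left(P \right)} = 7 \cdot 3 = 21$)
$Z{\left(6 \right)} F{\left(5 \right)} + H{\left(l - 0,6 \right)} = 21 \cdot 4 \cdot 5^{2} - \frac{9}{2 \cdot 6} = 21 \cdot 4 \cdot 25 - \frac{3}{4} = 21 \cdot 100 - \frac{3}{4} = 2100 - \frac{3}{4} = \frac{8397}{4}$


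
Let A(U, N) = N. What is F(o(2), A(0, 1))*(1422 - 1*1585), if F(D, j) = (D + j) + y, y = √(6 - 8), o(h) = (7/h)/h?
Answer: -1793/4 - 163*I*√2 ≈ -448.25 - 230.52*I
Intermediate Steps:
o(h) = 7/h²
y = I*√2 (y = √(-2) = I*√2 ≈ 1.4142*I)
F(D, j) = D + j + I*√2 (F(D, j) = (D + j) + I*√2 = D + j + I*√2)
F(o(2), A(0, 1))*(1422 - 1*1585) = (7/2² + 1 + I*√2)*(1422 - 1*1585) = (7*(¼) + 1 + I*√2)*(1422 - 1585) = (7/4 + 1 + I*√2)*(-163) = (11/4 + I*√2)*(-163) = -1793/4 - 163*I*√2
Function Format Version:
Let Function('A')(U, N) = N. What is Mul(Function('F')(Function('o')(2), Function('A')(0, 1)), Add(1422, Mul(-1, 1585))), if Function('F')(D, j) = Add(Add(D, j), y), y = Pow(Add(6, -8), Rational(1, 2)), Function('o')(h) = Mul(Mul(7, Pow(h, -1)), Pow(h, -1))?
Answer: Add(Rational(-1793, 4), Mul(-163, I, Pow(2, Rational(1, 2)))) ≈ Add(-448.25, Mul(-230.52, I))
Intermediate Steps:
Function('o')(h) = Mul(7, Pow(h, -2))
y = Mul(I, Pow(2, Rational(1, 2))) (y = Pow(-2, Rational(1, 2)) = Mul(I, Pow(2, Rational(1, 2))) ≈ Mul(1.4142, I))
Function('F')(D, j) = Add(D, j, Mul(I, Pow(2, Rational(1, 2)))) (Function('F')(D, j) = Add(Add(D, j), Mul(I, Pow(2, Rational(1, 2)))) = Add(D, j, Mul(I, Pow(2, Rational(1, 2)))))
Mul(Function('F')(Function('o')(2), Function('A')(0, 1)), Add(1422, Mul(-1, 1585))) = Mul(Add(Mul(7, Pow(2, -2)), 1, Mul(I, Pow(2, Rational(1, 2)))), Add(1422, Mul(-1, 1585))) = Mul(Add(Mul(7, Rational(1, 4)), 1, Mul(I, Pow(2, Rational(1, 2)))), Add(1422, -1585)) = Mul(Add(Rational(7, 4), 1, Mul(I, Pow(2, Rational(1, 2)))), -163) = Mul(Add(Rational(11, 4), Mul(I, Pow(2, Rational(1, 2)))), -163) = Add(Rational(-1793, 4), Mul(-163, I, Pow(2, Rational(1, 2))))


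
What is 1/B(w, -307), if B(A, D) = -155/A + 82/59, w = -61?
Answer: 3599/14147 ≈ 0.25440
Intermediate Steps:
B(A, D) = 82/59 - 155/A (B(A, D) = -155/A + 82*(1/59) = -155/A + 82/59 = 82/59 - 155/A)
1/B(w, -307) = 1/(82/59 - 155/(-61)) = 1/(82/59 - 155*(-1/61)) = 1/(82/59 + 155/61) = 1/(14147/3599) = 3599/14147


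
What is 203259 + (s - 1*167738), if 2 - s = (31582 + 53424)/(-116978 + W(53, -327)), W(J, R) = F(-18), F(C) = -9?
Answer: 4155814207/116987 ≈ 35524.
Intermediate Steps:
W(J, R) = -9
s = 318980/116987 (s = 2 - (31582 + 53424)/(-116978 - 9) = 2 - 85006/(-116987) = 2 - 85006*(-1)/116987 = 2 - 1*(-85006/116987) = 2 + 85006/116987 = 318980/116987 ≈ 2.7266)
203259 + (s - 1*167738) = 203259 + (318980/116987 - 1*167738) = 203259 + (318980/116987 - 167738) = 203259 - 19622846426/116987 = 4155814207/116987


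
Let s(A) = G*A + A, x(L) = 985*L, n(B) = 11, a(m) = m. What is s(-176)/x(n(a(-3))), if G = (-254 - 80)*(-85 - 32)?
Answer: -625264/985 ≈ -634.79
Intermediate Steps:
G = 39078 (G = -334*(-117) = 39078)
s(A) = 39079*A (s(A) = 39078*A + A = 39079*A)
s(-176)/x(n(a(-3))) = (39079*(-176))/((985*11)) = -6877904/10835 = -6877904*1/10835 = -625264/985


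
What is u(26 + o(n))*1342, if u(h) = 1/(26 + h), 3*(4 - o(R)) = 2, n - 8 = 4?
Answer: 2013/83 ≈ 24.253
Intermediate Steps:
n = 12 (n = 8 + 4 = 12)
o(R) = 10/3 (o(R) = 4 - ⅓*2 = 4 - ⅔ = 10/3)
u(26 + o(n))*1342 = 1342/(26 + (26 + 10/3)) = 1342/(26 + 88/3) = 1342/(166/3) = (3/166)*1342 = 2013/83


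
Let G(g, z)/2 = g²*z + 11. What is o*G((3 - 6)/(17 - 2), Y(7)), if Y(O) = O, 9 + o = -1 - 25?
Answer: -3948/5 ≈ -789.60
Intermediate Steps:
o = -35 (o = -9 + (-1 - 25) = -9 - 26 = -35)
G(g, z) = 22 + 2*z*g² (G(g, z) = 2*(g²*z + 11) = 2*(z*g² + 11) = 2*(11 + z*g²) = 22 + 2*z*g²)
o*G((3 - 6)/(17 - 2), Y(7)) = -35*(22 + 2*7*((3 - 6)/(17 - 2))²) = -35*(22 + 2*7*(-3/15)²) = -35*(22 + 2*7*(-3*1/15)²) = -35*(22 + 2*7*(-⅕)²) = -35*(22 + 2*7*(1/25)) = -35*(22 + 14/25) = -35*564/25 = -3948/5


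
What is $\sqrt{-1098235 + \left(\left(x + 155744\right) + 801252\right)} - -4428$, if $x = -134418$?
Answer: $4428 + i \sqrt{275657} \approx 4428.0 + 525.03 i$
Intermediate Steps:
$\sqrt{-1098235 + \left(\left(x + 155744\right) + 801252\right)} - -4428 = \sqrt{-1098235 + \left(\left(-134418 + 155744\right) + 801252\right)} - -4428 = \sqrt{-1098235 + \left(21326 + 801252\right)} + 4428 = \sqrt{-1098235 + 822578} + 4428 = \sqrt{-275657} + 4428 = i \sqrt{275657} + 4428 = 4428 + i \sqrt{275657}$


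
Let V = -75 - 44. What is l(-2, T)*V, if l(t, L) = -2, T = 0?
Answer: 238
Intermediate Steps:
V = -119
l(-2, T)*V = -2*(-119) = 238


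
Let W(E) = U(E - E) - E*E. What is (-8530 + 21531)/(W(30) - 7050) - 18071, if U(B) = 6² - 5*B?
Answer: -143026895/7914 ≈ -18073.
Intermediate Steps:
U(B) = 36 - 5*B
W(E) = 36 - E² (W(E) = (36 - 5*(E - E)) - E*E = (36 - 5*0) - E² = (36 + 0) - E² = 36 - E²)
(-8530 + 21531)/(W(30) - 7050) - 18071 = (-8530 + 21531)/((36 - 1*30²) - 7050) - 18071 = 13001/((36 - 1*900) - 7050) - 18071 = 13001/((36 - 900) - 7050) - 18071 = 13001/(-864 - 7050) - 18071 = 13001/(-7914) - 18071 = 13001*(-1/7914) - 18071 = -13001/7914 - 18071 = -143026895/7914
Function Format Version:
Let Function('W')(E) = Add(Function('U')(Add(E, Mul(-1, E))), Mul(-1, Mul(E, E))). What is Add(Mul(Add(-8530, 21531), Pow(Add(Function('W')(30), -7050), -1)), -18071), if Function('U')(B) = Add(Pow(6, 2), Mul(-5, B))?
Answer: Rational(-143026895, 7914) ≈ -18073.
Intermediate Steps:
Function('U')(B) = Add(36, Mul(-5, B))
Function('W')(E) = Add(36, Mul(-1, Pow(E, 2))) (Function('W')(E) = Add(Add(36, Mul(-5, Add(E, Mul(-1, E)))), Mul(-1, Mul(E, E))) = Add(Add(36, Mul(-5, 0)), Mul(-1, Pow(E, 2))) = Add(Add(36, 0), Mul(-1, Pow(E, 2))) = Add(36, Mul(-1, Pow(E, 2))))
Add(Mul(Add(-8530, 21531), Pow(Add(Function('W')(30), -7050), -1)), -18071) = Add(Mul(Add(-8530, 21531), Pow(Add(Add(36, Mul(-1, Pow(30, 2))), -7050), -1)), -18071) = Add(Mul(13001, Pow(Add(Add(36, Mul(-1, 900)), -7050), -1)), -18071) = Add(Mul(13001, Pow(Add(Add(36, -900), -7050), -1)), -18071) = Add(Mul(13001, Pow(Add(-864, -7050), -1)), -18071) = Add(Mul(13001, Pow(-7914, -1)), -18071) = Add(Mul(13001, Rational(-1, 7914)), -18071) = Add(Rational(-13001, 7914), -18071) = Rational(-143026895, 7914)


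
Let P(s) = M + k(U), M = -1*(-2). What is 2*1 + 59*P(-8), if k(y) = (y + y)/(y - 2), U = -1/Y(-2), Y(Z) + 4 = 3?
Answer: 2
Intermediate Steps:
Y(Z) = -1 (Y(Z) = -4 + 3 = -1)
U = 1 (U = -1/(-1) = -1*(-1) = 1)
k(y) = 2*y/(-2 + y) (k(y) = (2*y)/(-2 + y) = 2*y/(-2 + y))
M = 2
P(s) = 0 (P(s) = 2 + 2*1/(-2 + 1) = 2 + 2*1/(-1) = 2 + 2*1*(-1) = 2 - 2 = 0)
2*1 + 59*P(-8) = 2*1 + 59*0 = 2 + 0 = 2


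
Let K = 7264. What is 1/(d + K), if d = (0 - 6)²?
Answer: 1/7300 ≈ 0.00013699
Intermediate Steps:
d = 36 (d = (-6)² = 36)
1/(d + K) = 1/(36 + 7264) = 1/7300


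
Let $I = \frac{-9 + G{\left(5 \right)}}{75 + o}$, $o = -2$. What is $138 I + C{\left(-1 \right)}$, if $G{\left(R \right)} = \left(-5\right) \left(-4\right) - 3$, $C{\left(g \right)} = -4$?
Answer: $\frac{812}{73} \approx 11.123$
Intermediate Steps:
$G{\left(R \right)} = 17$ ($G{\left(R \right)} = 20 - 3 = 17$)
$I = \frac{8}{73}$ ($I = \frac{-9 + 17}{75 - 2} = \frac{8}{73} \approx 0.10959$)
$138 I + C{\left(-1 \right)} = 138 \cdot \frac{8}{73} - 4 = \frac{1104}{73} - 4 = \frac{812}{73}$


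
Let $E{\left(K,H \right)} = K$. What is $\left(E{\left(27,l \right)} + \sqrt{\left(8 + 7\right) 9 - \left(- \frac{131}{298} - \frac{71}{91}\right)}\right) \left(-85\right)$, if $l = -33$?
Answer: $-2295 - \frac{935 \sqrt{827885422}}{27118} \approx -3287.1$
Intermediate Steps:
$\left(E{\left(27,l \right)} + \sqrt{\left(8 + 7\right) 9 - \left(- \frac{131}{298} - \frac{71}{91}\right)}\right) \left(-85\right) = \left(27 + \sqrt{\left(8 + 7\right) 9 - \left(- \frac{131}{298} - \frac{71}{91}\right)}\right) \left(-85\right) = \left(27 + \sqrt{15 \cdot 9 - - \frac{33079}{27118}}\right) \left(-85\right) = \left(27 + \sqrt{135 + \left(\frac{131}{298} + \frac{71}{91}\right)}\right) \left(-85\right) = \left(27 + \sqrt{135 + \frac{33079}{27118}}\right) \left(-85\right) = \left(27 + \sqrt{\frac{3694009}{27118}}\right) \left(-85\right) = \left(27 + \frac{11 \sqrt{827885422}}{27118}\right) \left(-85\right) = -2295 - \frac{935 \sqrt{827885422}}{27118}$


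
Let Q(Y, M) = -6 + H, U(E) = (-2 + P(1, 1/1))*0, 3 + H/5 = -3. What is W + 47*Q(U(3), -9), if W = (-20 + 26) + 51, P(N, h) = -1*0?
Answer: -1635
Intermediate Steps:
P(N, h) = 0
H = -30 (H = -15 + 5*(-3) = -15 - 15 = -30)
U(E) = 0 (U(E) = (-2 + 0)*0 = -2*0 = 0)
Q(Y, M) = -36 (Q(Y, M) = -6 - 30 = -36)
W = 57 (W = 6 + 51 = 57)
W + 47*Q(U(3), -9) = 57 + 47*(-36) = 57 - 1692 = -1635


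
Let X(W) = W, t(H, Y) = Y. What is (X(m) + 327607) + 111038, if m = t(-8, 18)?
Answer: 438663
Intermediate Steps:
m = 18
(X(m) + 327607) + 111038 = (18 + 327607) + 111038 = 327625 + 111038 = 438663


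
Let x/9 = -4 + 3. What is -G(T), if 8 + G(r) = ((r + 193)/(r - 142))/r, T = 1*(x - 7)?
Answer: 20047/2528 ≈ 7.9300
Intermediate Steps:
x = -9 (x = 9*(-4 + 3) = 9*(-1) = -9)
T = -16 (T = 1*(-9 - 7) = 1*(-16) = -16)
G(r) = -8 + (193 + r)/(r*(-142 + r)) (G(r) = -8 + ((r + 193)/(r - 142))/r = -8 + ((193 + r)/(-142 + r))/r = -8 + (193 + r)/(r*(-142 + r)))
-G(T) = -(193 - 8*(-16)**2 + 1137*(-16))/((-16)*(-142 - 16)) = -(-1)*(193 - 8*256 - 18192)/(16*(-158)) = -(-1)*(-1)*(193 - 2048 - 18192)/(16*158) = -(-1)*(-1)*(-20047)/(16*158) = -1*(-20047/2528) = 20047/2528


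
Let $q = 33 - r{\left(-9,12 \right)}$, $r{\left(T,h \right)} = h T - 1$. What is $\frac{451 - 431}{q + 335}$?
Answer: $\frac{20}{477} \approx 0.041929$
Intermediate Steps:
$r{\left(T,h \right)} = -1 + T h$ ($r{\left(T,h \right)} = T h - 1 = -1 + T h$)
$q = 142$ ($q = 33 - \left(-1 - 108\right) = 33 - -109 = 33 + 109 = 142$)
$\frac{451 - 431}{q + 335} = \frac{451 - 431}{142 + 335} = \frac{20}{477}$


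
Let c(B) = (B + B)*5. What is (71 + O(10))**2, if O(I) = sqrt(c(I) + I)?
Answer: (71 + sqrt(110))**2 ≈ 6640.3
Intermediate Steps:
c(B) = 10*B (c(B) = (2*B)*5 = 10*B)
O(I) = sqrt(11)*sqrt(I) (O(I) = sqrt(10*I + I) = sqrt(11*I) = sqrt(11)*sqrt(I))
(71 + O(10))**2 = (71 + sqrt(11)*sqrt(10))**2 = (71 + sqrt(110))**2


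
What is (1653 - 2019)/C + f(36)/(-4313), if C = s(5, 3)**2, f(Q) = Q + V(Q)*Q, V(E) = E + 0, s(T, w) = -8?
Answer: -831903/138016 ≈ -6.0276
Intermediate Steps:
V(E) = E
f(Q) = Q + Q**2 (f(Q) = Q + Q*Q = Q + Q**2)
C = 64 (C = (-8)**2 = 64)
(1653 - 2019)/C + f(36)/(-4313) = (1653 - 2019)/64 + (36*(1 + 36))/(-4313) = -366*1/64 + (36*37)*(-1/4313) = -183/32 + 1332*(-1/4313) = -183/32 - 1332/4313 = -831903/138016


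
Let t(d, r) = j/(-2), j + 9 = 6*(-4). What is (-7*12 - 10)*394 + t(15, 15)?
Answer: -74039/2 ≈ -37020.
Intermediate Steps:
j = -33 (j = -9 + 6*(-4) = -9 - 24 = -33)
t(d, r) = 33/2 (t(d, r) = -33/(-2) = -33*(-½) = 33/2)
(-7*12 - 10)*394 + t(15, 15) = (-7*12 - 10)*394 + 33/2 = (-84 - 10)*394 + 33/2 = -94*394 + 33/2 = -37036 + 33/2 = -74039/2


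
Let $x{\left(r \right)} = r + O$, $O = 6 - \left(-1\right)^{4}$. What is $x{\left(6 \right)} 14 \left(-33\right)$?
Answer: $-5082$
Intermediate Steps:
$O = 5$ ($O = 6 - 1 = 5$)
$x{\left(r \right)} = 5 + r$ ($x{\left(r \right)} = r + 5 = 5 + r$)
$x{\left(6 \right)} 14 \left(-33\right) = \left(5 + 6\right) 14 \left(-33\right) = 11 \cdot 14 \left(-33\right) = 154 \left(-33\right) = -5082$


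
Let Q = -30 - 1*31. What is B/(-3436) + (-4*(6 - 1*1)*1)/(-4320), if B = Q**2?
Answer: -200075/185544 ≈ -1.0783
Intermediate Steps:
Q = -61 (Q = -30 - 31 = -61)
B = 3721 (B = (-61)**2 = 3721)
B/(-3436) + (-4*(6 - 1*1)*1)/(-4320) = 3721/(-3436) + (-4*(6 - 1*1)*1)/(-4320) = 3721*(-1/3436) + (-4*(6 - 1)*1)*(-1/4320) = -3721/3436 + (-4*5*1)*(-1/4320) = -3721/3436 - 20*1*(-1/4320) = -3721/3436 - 20*(-1/4320) = -3721/3436 + 1/216 = -200075/185544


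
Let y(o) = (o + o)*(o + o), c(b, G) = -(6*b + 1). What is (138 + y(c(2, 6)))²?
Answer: 662596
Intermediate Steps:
c(b, G) = -1 - 6*b (c(b, G) = -(1 + 6*b) = -1 - 6*b)
y(o) = 4*o² (y(o) = (2*o)*(2*o) = 4*o²)
(138 + y(c(2, 6)))² = (138 + 4*(-1 - 6*2)²)² = (138 + 4*(-1 - 12)²)² = (138 + 4*(-13)²)² = (138 + 4*169)² = (138 + 676)² = 814² = 662596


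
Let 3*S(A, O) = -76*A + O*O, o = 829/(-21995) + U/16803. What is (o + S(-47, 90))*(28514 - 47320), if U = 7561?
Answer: -27044394898087288/369581985 ≈ -7.3176e+7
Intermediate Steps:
o = 152374508/369581985 (o = 829/(-21995) + 7561/16803 = 829*(-1/21995) + 7561*(1/16803) = -829/21995 + 7561/16803 = 152374508/369581985 ≈ 0.41229)
S(A, O) = -76*A/3 + O²/3 (S(A, O) = (-76*A + O*O)/3 = (-76*A + O²)/3 = (O² - 76*A)/3 = -76*A/3 + O²/3)
(o + S(-47, 90))*(28514 - 47320) = (152374508/369581985 + (-76/3*(-47) + (⅓)*90²))*(28514 - 47320) = (152374508/369581985 + (3572/3 + (⅓)*8100))*(-18806) = (152374508/369581985 + (3572/3 + 2700))*(-18806) = (152374508/369581985 + 11672/3)*(-18806) = (1438072684148/369581985)*(-18806) = -27044394898087288/369581985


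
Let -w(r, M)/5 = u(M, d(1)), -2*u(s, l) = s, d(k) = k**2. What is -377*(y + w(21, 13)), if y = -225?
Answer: 145145/2 ≈ 72573.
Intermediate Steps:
u(s, l) = -s/2
w(r, M) = 5*M/2 (w(r, M) = -(-5)*M/2 = 5*M/2)
-377*(y + w(21, 13)) = -377*(-225 + (5/2)*13) = -377*(-225 + 65/2) = -377*(-385/2) = 145145/2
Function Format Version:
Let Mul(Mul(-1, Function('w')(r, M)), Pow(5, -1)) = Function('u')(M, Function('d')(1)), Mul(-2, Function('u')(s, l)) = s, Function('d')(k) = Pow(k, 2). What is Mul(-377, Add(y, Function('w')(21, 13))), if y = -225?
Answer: Rational(145145, 2) ≈ 72573.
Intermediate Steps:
Function('u')(s, l) = Mul(Rational(-1, 2), s)
Function('w')(r, M) = Mul(Rational(5, 2), M) (Function('w')(r, M) = Mul(-5, Mul(Rational(-1, 2), M)) = Mul(Rational(5, 2), M))
Mul(-377, Add(y, Function('w')(21, 13))) = Mul(-377, Add(-225, Mul(Rational(5, 2), 13))) = Mul(-377, Add(-225, Rational(65, 2))) = Mul(-377, Rational(-385, 2)) = Rational(145145, 2)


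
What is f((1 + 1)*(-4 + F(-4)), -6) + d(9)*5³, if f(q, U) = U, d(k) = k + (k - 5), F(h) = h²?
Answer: 1619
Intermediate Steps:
d(k) = -5 + 2*k (d(k) = k + (-5 + k) = -5 + 2*k)
f((1 + 1)*(-4 + F(-4)), -6) + d(9)*5³ = -6 + (-5 + 2*9)*5³ = -6 + (-5 + 18)*125 = -6 + 13*125 = -6 + 1625 = 1619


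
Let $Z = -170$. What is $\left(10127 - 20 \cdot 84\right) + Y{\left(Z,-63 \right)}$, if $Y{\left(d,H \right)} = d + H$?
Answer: $8214$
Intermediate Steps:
$Y{\left(d,H \right)} = H + d$
$\left(10127 - 20 \cdot 84\right) + Y{\left(Z,-63 \right)} = \left(10127 - 20 \cdot 84\right) - 233 = \left(10127 - 1680\right) - 233 = 8447 - 233 = 8214$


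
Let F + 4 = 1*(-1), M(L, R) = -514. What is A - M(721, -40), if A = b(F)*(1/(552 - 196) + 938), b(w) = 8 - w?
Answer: 4524061/356 ≈ 12708.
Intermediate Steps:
F = -5 (F = -4 + 1*(-1) = -4 - 1 = -5)
A = 4341077/356 (A = (8 - 1*(-5))*(1/(552 - 196) + 938) = (8 + 5)*(1/356 + 938) = 13*(1/356 + 938) = 13*(333929/356) = 4341077/356 ≈ 12194.)
A - M(721, -40) = 4341077/356 - 1*(-514) = 4341077/356 + 514 = 4524061/356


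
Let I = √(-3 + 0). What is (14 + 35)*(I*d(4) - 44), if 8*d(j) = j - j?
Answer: -2156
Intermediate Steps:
I = I*√3 (I = √(-3) = I*√3 ≈ 1.732*I)
d(j) = 0 (d(j) = (j - j)/8 = (⅛)*0 = 0)
(14 + 35)*(I*d(4) - 44) = (14 + 35)*((I*√3)*0 - 44) = 49*(0 - 44) = 49*(-44) = -2156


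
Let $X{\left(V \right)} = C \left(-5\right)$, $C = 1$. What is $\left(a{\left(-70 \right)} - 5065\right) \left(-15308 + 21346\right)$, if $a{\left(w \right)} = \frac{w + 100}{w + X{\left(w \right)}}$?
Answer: $- \frac{152924426}{5} \approx -3.0585 \cdot 10^{7}$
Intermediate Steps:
$X{\left(V \right)} = -5$ ($X{\left(V \right)} = 1 \left(-5\right) = -5$)
$a{\left(w \right)} = \frac{100 + w}{-5 + w}$ ($a{\left(w \right)} = \frac{w + 100}{w - 5} = \frac{100 + w}{-5 + w}$)
$\left(a{\left(-70 \right)} - 5065\right) \left(-15308 + 21346\right) = \left(\frac{100 - 70}{-5 - 70} - 5065\right) \left(-15308 + 21346\right) = \left(\frac{1}{-75} \cdot 30 - 5065\right) 6038 = \left(\left(- \frac{1}{75}\right) 30 - 5065\right) 6038 = \left(- \frac{2}{5} - 5065\right) 6038 = \left(- \frac{25327}{5}\right) 6038 = - \frac{152924426}{5}$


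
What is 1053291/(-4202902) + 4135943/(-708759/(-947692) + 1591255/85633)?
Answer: 1410690277824336545504159/6593146134734416114 ≈ 2.1396e+5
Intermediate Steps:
1053291/(-4202902) + 4135943/(-708759/(-947692) + 1591255/85633) = 1053291*(-1/4202902) + 4135943/(-708759*(-1/947692) + 1591255*(1/85633)) = -1053291/4202902 + 4135943/(708759/947692 + 1591255/85633) = -1053291/4202902 + 4135943/(1568712792907/81153709036) = -1053291/4202902 + 4135943*(81153709036/1568712792907) = -1053291/4202902 + 335647114811480948/1568712792907 = 1410690277824336545504159/6593146134734416114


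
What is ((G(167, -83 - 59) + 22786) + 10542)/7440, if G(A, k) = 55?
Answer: 33383/7440 ≈ 4.4870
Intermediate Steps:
((G(167, -83 - 59) + 22786) + 10542)/7440 = ((55 + 22786) + 10542)/7440 = (22841 + 10542)*(1/7440) = 33383*(1/7440) = 33383/7440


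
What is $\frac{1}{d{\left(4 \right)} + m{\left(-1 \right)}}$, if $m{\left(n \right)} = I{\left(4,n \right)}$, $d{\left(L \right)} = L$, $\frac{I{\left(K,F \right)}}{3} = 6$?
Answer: $\frac{1}{22} \approx 0.045455$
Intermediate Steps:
$I{\left(K,F \right)} = 18$ ($I{\left(K,F \right)} = 3 \cdot 6 = 18$)
$m{\left(n \right)} = 18$
$\frac{1}{d{\left(4 \right)} + m{\left(-1 \right)}} = \frac{1}{4 + 18} = \frac{1}{22}$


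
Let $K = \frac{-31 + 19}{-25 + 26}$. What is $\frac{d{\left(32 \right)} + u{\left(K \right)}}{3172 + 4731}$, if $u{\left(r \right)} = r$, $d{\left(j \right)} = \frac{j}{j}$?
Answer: $- \frac{11}{7903} \approx -0.0013919$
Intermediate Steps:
$K = -12$ ($K = - \frac{12}{1} = \left(-12\right) 1 = -12$)
$d{\left(j \right)} = 1$
$\frac{d{\left(32 \right)} + u{\left(K \right)}}{3172 + 4731} = \frac{1 - 12}{3172 + 4731} = - \frac{11}{7903}$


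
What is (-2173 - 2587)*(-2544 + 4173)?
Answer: -7754040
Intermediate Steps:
(-2173 - 2587)*(-2544 + 4173) = -4760*1629 = -7754040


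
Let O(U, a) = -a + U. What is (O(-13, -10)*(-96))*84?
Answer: 24192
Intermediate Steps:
O(U, a) = U - a
(O(-13, -10)*(-96))*84 = ((-13 - 1*(-10))*(-96))*84 = ((-13 + 10)*(-96))*84 = -3*(-96)*84 = 288*84 = 24192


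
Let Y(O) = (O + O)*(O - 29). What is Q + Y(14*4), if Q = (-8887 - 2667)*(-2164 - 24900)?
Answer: 312700480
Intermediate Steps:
Q = 312697456 (Q = -11554*(-27064) = 312697456)
Y(O) = 2*O*(-29 + O) (Y(O) = (2*O)*(-29 + O) = 2*O*(-29 + O))
Q + Y(14*4) = 312697456 + 2*(14*4)*(-29 + 14*4) = 312697456 + 2*56*(-29 + 56) = 312697456 + 2*56*27 = 312697456 + 3024 = 312700480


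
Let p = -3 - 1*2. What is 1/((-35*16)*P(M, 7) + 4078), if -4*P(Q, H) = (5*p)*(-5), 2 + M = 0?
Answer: 1/21578 ≈ 4.6343e-5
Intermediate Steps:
M = -2 (M = -2 + 0 = -2)
p = -5 (p = -3 - 2 = -5)
P(Q, H) = -125/4 (P(Q, H) = -5*(-5)*(-5)/4 = -(-25)*(-5)/4 = -¼*125 = -125/4)
1/((-35*16)*P(M, 7) + 4078) = 1/(-35*16*(-125/4) + 4078) = 1/(-560*(-125/4) + 4078) = 1/(17500 + 4078) = 1/21578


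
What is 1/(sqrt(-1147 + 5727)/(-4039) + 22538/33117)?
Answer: 124247595630417/84506292188048 + 90402356079*sqrt(1145)/84506292188048 ≈ 1.5065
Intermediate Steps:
1/(sqrt(-1147 + 5727)/(-4039) + 22538/33117) = 1/(sqrt(4580)*(-1/4039) + 22538*(1/33117)) = 1/((2*sqrt(1145))*(-1/4039) + 22538/33117) = 1/(-2*sqrt(1145)/4039 + 22538/33117) = 1/(22538/33117 - 2*sqrt(1145)/4039)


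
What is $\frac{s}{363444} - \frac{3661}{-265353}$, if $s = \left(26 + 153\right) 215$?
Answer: $\frac{3847559563}{32146985244} \approx 0.11969$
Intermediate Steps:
$s = 38485$ ($s = 179 \cdot 215 = 38485$)
$\frac{s}{363444} - \frac{3661}{-265353} = \frac{38485}{363444} - \frac{3661}{-265353} = 38485 \cdot \frac{1}{363444} - - \frac{3661}{265353} = \frac{38485}{363444} + \frac{3661}{265353} = \frac{3847559563}{32146985244}$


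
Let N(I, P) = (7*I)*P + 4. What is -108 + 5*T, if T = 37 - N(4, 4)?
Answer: -503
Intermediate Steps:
N(I, P) = 4 + 7*I*P (N(I, P) = 7*I*P + 4 = 4 + 7*I*P)
T = -79 (T = 37 - (4 + 7*4*4) = 37 - (4 + 112) = 37 - 1*116 = 37 - 116 = -79)
-108 + 5*T = -108 + 5*(-79) = -108 - 395 = -503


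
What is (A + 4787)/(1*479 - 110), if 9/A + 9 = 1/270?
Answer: 11625193/896301 ≈ 12.970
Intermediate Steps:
A = -2430/2429 (A = 9/(-9 + 1/270) = 9/(-2429/270) = 9*(-270/2429) = -2430/2429 ≈ -1.0004)
(A + 4787)/(1*479 - 110) = (-2430/2429 + 4787)/(1*479 - 110) = 11625193/(2429*(479 - 110)) = (11625193/2429)/369 = (11625193/2429)*(1/369) = 11625193/896301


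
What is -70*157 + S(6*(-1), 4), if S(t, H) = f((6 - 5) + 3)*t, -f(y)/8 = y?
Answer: -10798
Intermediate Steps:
f(y) = -8*y
S(t, H) = -32*t (S(t, H) = (-8*((6 - 5) + 3))*t = (-8*(1 + 3))*t = (-8*4)*t = -32*t)
-70*157 + S(6*(-1), 4) = -70*157 - 192*(-1) = -10990 - 32*(-6) = -10990 + 192 = -10798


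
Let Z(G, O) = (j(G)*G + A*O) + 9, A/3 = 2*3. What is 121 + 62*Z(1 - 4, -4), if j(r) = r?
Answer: -3227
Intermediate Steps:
A = 18 (A = 3*(2*3) = 3*6 = 18)
Z(G, O) = 9 + G**2 + 18*O (Z(G, O) = (G*G + 18*O) + 9 = (G**2 + 18*O) + 9 = 9 + G**2 + 18*O)
121 + 62*Z(1 - 4, -4) = 121 + 62*(9 + (1 - 4)**2 + 18*(-4)) = 121 + 62*(9 + (-3)**2 - 72) = 121 + 62*(9 + 9 - 72) = 121 + 62*(-54) = 121 - 3348 = -3227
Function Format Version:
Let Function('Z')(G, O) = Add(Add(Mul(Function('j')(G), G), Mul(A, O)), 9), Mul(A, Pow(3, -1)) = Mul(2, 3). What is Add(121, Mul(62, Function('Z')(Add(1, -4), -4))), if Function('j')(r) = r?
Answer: -3227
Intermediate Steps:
A = 18 (A = Mul(3, Mul(2, 3)) = Mul(3, 6) = 18)
Function('Z')(G, O) = Add(9, Pow(G, 2), Mul(18, O)) (Function('Z')(G, O) = Add(Add(Mul(G, G), Mul(18, O)), 9) = Add(Add(Pow(G, 2), Mul(18, O)), 9) = Add(9, Pow(G, 2), Mul(18, O)))
Add(121, Mul(62, Function('Z')(Add(1, -4), -4))) = Add(121, Mul(62, Add(9, Pow(Add(1, -4), 2), Mul(18, -4)))) = Add(121, Mul(62, Add(9, Pow(-3, 2), -72))) = Add(121, Mul(62, Add(9, 9, -72))) = Add(121, Mul(62, -54)) = Add(121, -3348) = -3227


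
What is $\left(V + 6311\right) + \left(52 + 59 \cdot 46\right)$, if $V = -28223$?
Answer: $-19146$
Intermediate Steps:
$\left(V + 6311\right) + \left(52 + 59 \cdot 46\right) = \left(-28223 + 6311\right) + \left(52 + 59 \cdot 46\right) = -21912 + \left(52 + 2714\right) = -21912 + 2766 = -19146$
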